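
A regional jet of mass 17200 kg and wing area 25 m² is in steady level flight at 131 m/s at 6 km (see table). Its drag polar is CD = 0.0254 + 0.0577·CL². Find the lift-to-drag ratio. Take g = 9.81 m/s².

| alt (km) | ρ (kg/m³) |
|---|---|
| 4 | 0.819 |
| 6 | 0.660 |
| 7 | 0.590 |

L/D = 11.1

At 6 km, from the table: ρ = 0.660 kg/m³.
Weight W = mg = 17200 × 9.81 = 1.6873×10^5 N; in level flight L = W.
q = ½ρv² = ½ × 0.66 × 131² = 5663 Pa.
CL = W/(q·S) = 1.6873×10^5 / (5663 × 25) = 1.192.
CD = 0.0254 + 0.0577 × 1.192² = 0.1074.
L/D = CL/CD = 1.192 / 0.1074 = 11.1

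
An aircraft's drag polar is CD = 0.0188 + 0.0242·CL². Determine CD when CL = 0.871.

CD = 0.0188 + 0.0242 × 0.871² = 0.0188 + 0.01836 = 0.0372

CD = 0.0372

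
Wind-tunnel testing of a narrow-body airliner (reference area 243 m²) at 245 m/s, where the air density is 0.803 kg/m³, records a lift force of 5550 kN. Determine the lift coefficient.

CL = 0.948

From L = ½ρv²S·CL, rearranging gives CL = 2L/(ρv²S).
CL = 2 × 5.55×10^6 / (0.803 × 245² × 243) = 0.948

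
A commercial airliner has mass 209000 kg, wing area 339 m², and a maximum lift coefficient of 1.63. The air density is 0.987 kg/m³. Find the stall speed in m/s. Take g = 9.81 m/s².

At stall, lift equals weight: L = W = m·g = 209000 × 9.81 = 2.05×10^6 N.
From L = ½ρV²S·CL,max = W: V_stall = √(2W/(ρSCL,max)) = √(2·2.05×10^6/(0.987·339·1.63))
V_stall = √7519 = 86.7 m/s

V_stall = 86.7 m/s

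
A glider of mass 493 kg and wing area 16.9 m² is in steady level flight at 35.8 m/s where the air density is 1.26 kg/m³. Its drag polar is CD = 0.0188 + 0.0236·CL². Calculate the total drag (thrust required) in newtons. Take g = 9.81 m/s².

Level flight ⇒ L = W = m·g = 493 × 9.81 = 4836.3 N.
Dynamic pressure q = 0.5 × 1.26 × 35.8² = 807.4 Pa.
Required CL = L/(qS) = 4836.3/(807.4·16.9) = 0.3544.
CD = 0.0188 + 0.0236 × 0.3544² = 0.02176.
D = q·S·CD = 807.4 × 16.9 × 0.02176 = 297 N

D = 297 N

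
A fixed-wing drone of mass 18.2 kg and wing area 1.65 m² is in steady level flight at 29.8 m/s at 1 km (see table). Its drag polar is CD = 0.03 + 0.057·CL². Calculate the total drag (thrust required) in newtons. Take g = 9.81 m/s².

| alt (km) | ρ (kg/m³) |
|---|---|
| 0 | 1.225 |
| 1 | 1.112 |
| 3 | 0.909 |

At 1 km, from the table: ρ = 1.112 kg/m³.
In steady level flight, lift balances weight: W = mg = 18.2 × 9.81 = 178.54 N.
Dynamic pressure q = 0.5 × 1.112 × 29.8² = 493.8 Pa.
CL = 2W/(ρv²S) = 2×178.54/(1.112×29.8²×1.65) = 0.2192.
CD = 0.03 + 0.057 × 0.2192² = 0.03274.
D = q·S·CD = 493.8 × 1.65 × 0.03274 = 26.67 N

D = 26.7 N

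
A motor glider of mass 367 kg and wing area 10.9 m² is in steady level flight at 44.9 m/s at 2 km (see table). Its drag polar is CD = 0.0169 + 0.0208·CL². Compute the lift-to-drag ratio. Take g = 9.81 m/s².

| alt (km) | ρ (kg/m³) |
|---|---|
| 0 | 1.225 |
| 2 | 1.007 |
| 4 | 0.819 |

L/D = 17

At 2 km, from the table: ρ = 1.007 kg/m³.
In steady level flight, lift balances weight: W = mg = 367 × 9.81 = 3600.3 N.
Dynamic pressure q = 0.5 × 1.007 × 44.9² = 1015 Pa.
Required CL = L/(qS) = 3600.3/(1015·10.9) = 0.3254.
CD = 0.0169 + 0.0208 × 0.3254² = 0.0191.
L/D = CL/CD = 0.3254 / 0.0191 = 17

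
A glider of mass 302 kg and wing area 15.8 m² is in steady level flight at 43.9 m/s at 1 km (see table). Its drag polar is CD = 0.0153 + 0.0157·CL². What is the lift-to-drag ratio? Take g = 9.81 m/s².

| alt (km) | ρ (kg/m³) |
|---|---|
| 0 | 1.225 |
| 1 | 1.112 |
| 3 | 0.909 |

L/D = 11.1

At 1 km, from the table: ρ = 1.112 kg/m³.
Level flight ⇒ L = W = m·g = 302 × 9.81 = 2962.6 N.
Dynamic pressure q = 0.5 × 1.112 × 43.9² = 1072 Pa.
Required CL = L/(qS) = 2962.6/(1072·15.8) = 0.175.
CD = 0.0153 + 0.0157 × 0.175² = 0.01578.
L/D = CL/CD = 0.175 / 0.01578 = 11.1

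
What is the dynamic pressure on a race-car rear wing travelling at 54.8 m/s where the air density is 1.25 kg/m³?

q = ½ρv² = ½ × 1.25 × 54.8² = 1880 Pa

q = 1880 Pa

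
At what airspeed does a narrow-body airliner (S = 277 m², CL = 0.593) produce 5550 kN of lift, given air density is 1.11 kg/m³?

v = 247 m/s

L = ½ρv²S·CL ⇒ v = √(2L/(ρ·S·CL))
v = √(2 × 5.55×10^6 / (1.11 × 277 × 0.593)) = √60880 = 247 m/s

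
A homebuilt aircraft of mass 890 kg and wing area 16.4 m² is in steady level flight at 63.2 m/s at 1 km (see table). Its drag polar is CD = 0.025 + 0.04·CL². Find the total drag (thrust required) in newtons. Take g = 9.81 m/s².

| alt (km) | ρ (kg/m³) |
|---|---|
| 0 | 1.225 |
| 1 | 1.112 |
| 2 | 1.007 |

At 1 km, from the table: ρ = 1.112 kg/m³.
In steady level flight, lift balances weight: W = mg = 890 × 9.81 = 8730.9 N.
q = ½ρv² = ½ × 1.112 × 63.2² = 2221 Pa.
CL = W/(q·S) = 8730.9 / (2221 × 16.4) = 0.2397.
CD = 0.025 + 0.04 × 0.2397² = 0.0273.
D = q·S·CD = 2221 × 16.4 × 0.0273 = 994.2 N

D = 994 N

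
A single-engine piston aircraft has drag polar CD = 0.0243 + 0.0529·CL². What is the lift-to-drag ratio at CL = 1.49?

L/D = 10.5

CD = 0.0243 + 0.0529 × 1.49² = 0.1417
L/D = CL/CD = 1.49 / 0.1417 = 10.5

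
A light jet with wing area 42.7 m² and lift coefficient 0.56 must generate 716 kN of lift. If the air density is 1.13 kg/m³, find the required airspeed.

v = 230 m/s

L = ½ρv²S·CL ⇒ v = √(2L/(ρ·S·CL))
v = √(2 × 7.16×10^5 / (1.13 × 42.7 × 0.56)) = √53000 = 230 m/s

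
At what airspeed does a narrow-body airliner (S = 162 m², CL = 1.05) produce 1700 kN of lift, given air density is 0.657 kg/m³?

L = ½ρv²S·CL ⇒ v = √(2L/(ρ·S·CL))
v = √(2 × 1.7×10^6 / (0.657 × 162 × 1.05)) = √30420 = 174 m/s

v = 174 m/s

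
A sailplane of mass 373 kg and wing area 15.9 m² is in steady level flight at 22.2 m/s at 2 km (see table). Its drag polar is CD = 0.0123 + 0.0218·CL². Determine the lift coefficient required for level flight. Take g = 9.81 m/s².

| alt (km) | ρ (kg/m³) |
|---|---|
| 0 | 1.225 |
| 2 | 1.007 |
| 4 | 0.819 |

At 2 km, from the table: ρ = 1.007 kg/m³.
Level flight ⇒ L = W = m·g = 373 × 9.81 = 3659.1 N.
Dynamic pressure q = 0.5 × 1.007 × 22.2² = 248.1 Pa.
CL = 2W/(ρv²S) = 2×3659.1/(1.007×22.2²×15.9) = 0.9274.

CL = 0.927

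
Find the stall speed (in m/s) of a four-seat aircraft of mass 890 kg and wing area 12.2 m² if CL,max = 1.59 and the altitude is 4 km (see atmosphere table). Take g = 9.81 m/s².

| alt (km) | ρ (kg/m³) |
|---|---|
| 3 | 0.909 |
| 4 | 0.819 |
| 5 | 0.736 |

At 4 km, from the table: ρ = 0.819 kg/m³.
Stall occurs when L = W at CL,max. W = mg = 890 × 9.81 = 8731 N.
V_stall = √(2W/(ρ·S·CL,max)) = √(2 × 8731 / (0.819 × 12.2 × 1.59))
V_stall = √1099 = 33.2 m/s

V_stall = 33.2 m/s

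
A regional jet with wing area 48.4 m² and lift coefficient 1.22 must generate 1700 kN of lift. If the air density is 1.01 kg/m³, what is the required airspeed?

v = 239 m/s

L = ½ρv²S·CL ⇒ v = √(2L/(ρ·S·CL))
v = √(2 × 1.7×10^6 / (1.01 × 48.4 × 1.22)) = √57010 = 239 m/s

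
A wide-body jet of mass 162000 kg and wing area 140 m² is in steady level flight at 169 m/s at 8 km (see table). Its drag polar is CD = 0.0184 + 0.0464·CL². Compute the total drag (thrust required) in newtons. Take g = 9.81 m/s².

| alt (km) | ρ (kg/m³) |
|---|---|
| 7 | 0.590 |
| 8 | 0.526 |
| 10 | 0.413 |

D = 1.31×10^5 N

At 8 km, from the table: ρ = 0.526 kg/m³.
Weight W = mg = 162000 × 9.81 = 1.5892×10^6 N; in level flight L = W.
Dynamic pressure q = 0.5 × 0.526 × 169² = 7512 Pa.
CL = W/(q·S) = 1.5892×10^6 / (7512 × 140) = 1.511.
CD = 0.0184 + 0.0464 × 1.511² = 0.1244.
D = q·S·CD = 7512 × 140 × 0.1244 = 1.308×10^5 N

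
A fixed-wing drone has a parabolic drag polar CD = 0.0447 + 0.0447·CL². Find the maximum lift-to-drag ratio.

(L/D)max = 11.2

For CD = CD0 + K·CL², (L/D)max occurs at CL* = √(CD0/K) and equals 1/(2√(K·CD0)).
(L/D)max = 1/(2√(0.0447 × 0.0447)) = 1/(2 × 0.0447) = 11.2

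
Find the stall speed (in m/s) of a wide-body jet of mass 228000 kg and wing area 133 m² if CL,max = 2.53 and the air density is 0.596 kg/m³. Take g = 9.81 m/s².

At stall, lift equals weight: L = W = m·g = 228000 × 9.81 = 2.237×10^6 N.
V_stall = √(2W/(ρ·S·CL,max)) = √(2 × 2.237×10^6 / (0.596 × 133 × 2.53))
V_stall = √22310 = 149 m/s

V_stall = 149 m/s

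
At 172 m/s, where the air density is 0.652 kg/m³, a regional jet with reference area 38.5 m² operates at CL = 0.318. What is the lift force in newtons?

Dynamic pressure q = ½ρv² = ½ × 0.652 × 172² = 9644 Pa.
L = q·S·CL = 9644 × 38.5 × 0.318 = 1.18×10^5 N ≈ 118 kN

L = 1.18×10^5 N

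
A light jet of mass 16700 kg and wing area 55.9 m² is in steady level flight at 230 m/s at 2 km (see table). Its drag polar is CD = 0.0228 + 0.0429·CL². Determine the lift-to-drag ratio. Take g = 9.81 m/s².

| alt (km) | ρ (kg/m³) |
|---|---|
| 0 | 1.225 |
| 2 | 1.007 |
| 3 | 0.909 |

At 2 km, from the table: ρ = 1.007 kg/m³.
Weight W = mg = 16700 × 9.81 = 1.6383×10^5 N; in level flight L = W.
q = ½ρv² = ½ × 1.007 × 230² = 26640 Pa.
Required CL = L/(qS) = 1.6383×10^5/(26640·55.9) = 0.11.
CD = 0.0228 + 0.0429 × 0.11² = 0.02332.
L/D = CL/CD = 0.11 / 0.02332 = 4.72

L/D = 4.72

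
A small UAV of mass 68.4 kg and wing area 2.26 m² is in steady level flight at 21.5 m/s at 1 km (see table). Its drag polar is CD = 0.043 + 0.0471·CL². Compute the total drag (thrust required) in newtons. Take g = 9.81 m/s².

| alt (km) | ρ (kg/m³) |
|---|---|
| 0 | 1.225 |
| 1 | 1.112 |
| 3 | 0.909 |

At 1 km, from the table: ρ = 1.112 kg/m³.
In steady level flight, lift balances weight: W = mg = 68.4 × 9.81 = 671 N.
q = ½ρv² = ½ × 1.112 × 21.5² = 257 Pa.
CL = W/(q·S) = 671 / (257 × 2.26) = 1.155.
CD = 0.043 + 0.0471 × 1.155² = 0.1059.
D = q·S·CD = 257 × 2.26 × 0.1059 = 61.49 N

D = 61.5 N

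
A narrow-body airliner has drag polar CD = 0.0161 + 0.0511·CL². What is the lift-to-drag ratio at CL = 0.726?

L/D = 16.9

CD = 0.0161 + 0.0511 × 0.726² = 0.04303
L/D = CL/CD = 0.726 / 0.04303 = 16.9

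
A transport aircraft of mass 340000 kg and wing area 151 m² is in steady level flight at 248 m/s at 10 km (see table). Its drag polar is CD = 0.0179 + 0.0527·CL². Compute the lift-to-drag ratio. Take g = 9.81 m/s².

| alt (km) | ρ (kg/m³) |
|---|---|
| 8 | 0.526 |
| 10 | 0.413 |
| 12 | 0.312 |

L/D = 9.81

At 10 km, from the table: ρ = 0.413 kg/m³.
Weight W = mg = 340000 × 9.81 = 3.3354×10^6 N; in level flight L = W.
q = ½ρv² = ½ × 0.413 × 248² = 12700 Pa.
Required CL = L/(qS) = 3.3354×10^6/(12700·151) = 1.739.
CD = 0.0179 + 0.0527 × 1.739² = 0.1773.
L/D = CL/CD = 1.739 / 0.1773 = 9.81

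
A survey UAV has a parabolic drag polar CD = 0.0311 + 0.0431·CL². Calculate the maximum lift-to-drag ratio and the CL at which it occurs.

For CD = CD0 + K·CL², (L/D)max occurs at CL* = √(CD0/K) and equals 1/(2√(K·CD0)).
(L/D)max = 1/(2√(0.0431 × 0.0311)) = 1/(2 × 0.03661) = 13.7
CL* = √(0.0311/0.0431) = 0.849

(L/D)max = 13.7, at CL = 0.849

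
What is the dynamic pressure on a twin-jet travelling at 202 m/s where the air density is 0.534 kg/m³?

q = 10900 Pa

q = ½ρv² = ½ × 0.534 × 202² = 10900 Pa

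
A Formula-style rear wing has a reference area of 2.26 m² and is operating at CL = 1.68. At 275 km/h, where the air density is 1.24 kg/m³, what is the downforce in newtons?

L = 13700 N

Convert speed: v = 275 km/h ÷ 3.6 = 76.39 m/s.
L = ½ρv²S·CL = ½ × 1.24 × 76.39² × 2.26 × 1.68 = 13700 N ≈ 13.7 kN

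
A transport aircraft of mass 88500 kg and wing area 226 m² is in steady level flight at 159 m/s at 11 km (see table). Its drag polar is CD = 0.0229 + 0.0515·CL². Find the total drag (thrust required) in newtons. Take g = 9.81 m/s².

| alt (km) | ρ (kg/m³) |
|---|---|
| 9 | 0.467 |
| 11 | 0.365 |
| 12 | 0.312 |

At 11 km, from the table: ρ = 0.365 kg/m³.
Level flight ⇒ L = W = m·g = 88500 × 9.81 = 8.6818×10^5 N.
q = ½ρv² = ½ × 0.365 × 159² = 4614 Pa.
CL = W/(q·S) = 8.6818×10^5 / (4614 × 226) = 0.8326.
CD = 0.0229 + 0.0515 × 0.8326² = 0.0586.
D = q·S·CD = 4614 × 226 × 0.0586 = 61110 N

D = 61100 N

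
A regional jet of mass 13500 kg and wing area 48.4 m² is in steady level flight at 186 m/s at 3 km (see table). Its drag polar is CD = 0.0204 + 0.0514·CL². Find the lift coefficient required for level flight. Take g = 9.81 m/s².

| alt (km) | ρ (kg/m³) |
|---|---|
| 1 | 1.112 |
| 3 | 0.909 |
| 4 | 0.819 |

At 3 km, from the table: ρ = 0.909 kg/m³.
Level flight ⇒ L = W = m·g = 13500 × 9.81 = 1.3244×10^5 N.
Dynamic pressure q = 0.5 × 0.909 × 186² = 15720 Pa.
CL = 2W/(ρv²S) = 2×1.3244×10^5/(0.909×186²×48.4) = 0.174.

CL = 0.174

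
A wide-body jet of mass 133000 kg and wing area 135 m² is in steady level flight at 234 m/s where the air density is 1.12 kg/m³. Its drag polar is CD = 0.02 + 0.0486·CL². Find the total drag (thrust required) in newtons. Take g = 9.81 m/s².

Weight W = mg = 133000 × 9.81 = 1.3047×10^6 N; in level flight L = W.
q = ½ρv² = ½ × 1.12 × 234² = 30660 Pa.
CL = W/(q·S) = 1.3047×10^6 / (30660 × 135) = 0.3152.
CD = 0.02 + 0.0486 × 0.3152² = 0.02483.
D = q·S·CD = 30660 × 135 × 0.02483 = 1.028×10^5 N

D = 1.03×10^5 N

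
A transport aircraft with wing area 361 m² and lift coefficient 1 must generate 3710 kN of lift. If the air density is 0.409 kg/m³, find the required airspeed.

L = ½ρv²S·CL ⇒ v = √(2L/(ρ·S·CL))
v = √(2 × 3.71×10^6 / (0.409 × 361 × 1)) = √50250 = 224 m/s

v = 224 m/s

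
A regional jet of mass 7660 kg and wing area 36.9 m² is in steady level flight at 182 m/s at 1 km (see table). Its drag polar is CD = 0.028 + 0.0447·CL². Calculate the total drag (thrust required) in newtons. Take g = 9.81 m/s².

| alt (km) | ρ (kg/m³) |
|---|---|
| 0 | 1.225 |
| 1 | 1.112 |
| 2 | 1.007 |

D = 19400 N

At 1 km, from the table: ρ = 1.112 kg/m³.
In steady level flight, lift balances weight: W = mg = 7660 × 9.81 = 75145 N.
Dynamic pressure q = 0.5 × 1.112 × 182² = 18420 Pa.
CL = W/(q·S) = 75145 / (18420 × 36.9) = 0.1106.
CD = 0.028 + 0.0447 × 0.1106² = 0.02855.
D = q·S·CD = 18420 × 36.9 × 0.02855 = 19400 N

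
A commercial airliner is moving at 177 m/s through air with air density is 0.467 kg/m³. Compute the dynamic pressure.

q = 7320 Pa

q = ½ρv² = ½ × 0.467 × 177² = 7320 Pa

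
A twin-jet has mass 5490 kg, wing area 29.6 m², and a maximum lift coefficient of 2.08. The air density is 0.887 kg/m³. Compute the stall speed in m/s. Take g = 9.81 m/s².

Weight W = mg = 5490 × 9.81 = 53860 N.
From L = ½ρV²S·CL,max = W: V_stall = √(2W/(ρSCL,max)) = √(2·53860/(0.887·29.6·2.08))
V_stall = √1972 = 44.4 m/s

V_stall = 44.4 m/s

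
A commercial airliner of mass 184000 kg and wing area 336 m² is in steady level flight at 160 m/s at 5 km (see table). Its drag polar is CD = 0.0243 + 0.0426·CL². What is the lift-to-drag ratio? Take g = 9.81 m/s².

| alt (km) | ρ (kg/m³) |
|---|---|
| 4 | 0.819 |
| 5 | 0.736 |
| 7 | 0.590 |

L/D = 14.9

At 5 km, from the table: ρ = 0.736 kg/m³.
In steady level flight, lift balances weight: W = mg = 184000 × 9.81 = 1.805×10^6 N.
Dynamic pressure q = 0.5 × 0.736 × 160² = 9421 Pa.
CL = W/(q·S) = 1.805×10^6 / (9421 × 336) = 0.5702.
CD = 0.0243 + 0.0426 × 0.5702² = 0.03815.
L/D = CL/CD = 0.5702 / 0.03815 = 14.9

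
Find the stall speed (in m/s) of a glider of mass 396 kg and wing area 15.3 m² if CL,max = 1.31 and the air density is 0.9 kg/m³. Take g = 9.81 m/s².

V_stall = 20.8 m/s

Weight W = mg = 396 × 9.81 = 3885 N.
From L = ½ρV²S·CL,max = W: V_stall = √(2W/(ρSCL,max)) = √(2·3885/(0.9·15.3·1.31))
V_stall = √430.7 = 20.8 m/s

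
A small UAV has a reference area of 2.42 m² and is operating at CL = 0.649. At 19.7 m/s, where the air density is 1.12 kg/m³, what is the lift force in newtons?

L = 341 N

L = ½ρv²S·CL = ½ × 1.12 × 19.7² × 2.42 × 0.649 = 341 N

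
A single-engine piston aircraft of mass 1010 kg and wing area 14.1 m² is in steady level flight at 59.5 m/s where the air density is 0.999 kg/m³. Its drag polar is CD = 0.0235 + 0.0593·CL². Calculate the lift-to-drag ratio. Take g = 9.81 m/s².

In steady level flight, lift balances weight: W = mg = 1010 × 9.81 = 9908.1 N.
Dynamic pressure q = 0.5 × 0.999 × 59.5² = 1768 Pa.
Required CL = L/(qS) = 9908.1/(1768·14.1) = 0.3974.
CD = 0.0235 + 0.0593 × 0.3974² = 0.03286.
L/D = CL/CD = 0.3974 / 0.03286 = 12.1

L/D = 12.1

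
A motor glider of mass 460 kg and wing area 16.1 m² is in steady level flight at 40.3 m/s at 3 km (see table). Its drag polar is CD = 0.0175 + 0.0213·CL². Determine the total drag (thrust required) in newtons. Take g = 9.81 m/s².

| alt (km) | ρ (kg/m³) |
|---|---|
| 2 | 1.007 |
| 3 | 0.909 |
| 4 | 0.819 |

At 3 km, from the table: ρ = 0.909 kg/m³.
Weight W = mg = 460 × 9.81 = 4512.6 N; in level flight L = W.
q = ½ρv² = ½ × 0.909 × 40.3² = 738.1 Pa.
CL = W/(q·S) = 4512.6 / (738.1 × 16.1) = 0.3797.
CD = 0.0175 + 0.0213 × 0.3797² = 0.02057.
D = q·S·CD = 738.1 × 16.1 × 0.02057 = 244.5 N

D = 244 N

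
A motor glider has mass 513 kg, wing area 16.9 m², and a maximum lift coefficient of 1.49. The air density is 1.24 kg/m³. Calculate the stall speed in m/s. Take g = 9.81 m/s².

V_stall = 18 m/s

Weight W = mg = 513 × 9.81 = 5033 N.
From L = ½ρV²S·CL,max = W: V_stall = √(2W/(ρSCL,max)) = √(2·5033/(1.24·16.9·1.49))
V_stall = √322.3 = 18 m/s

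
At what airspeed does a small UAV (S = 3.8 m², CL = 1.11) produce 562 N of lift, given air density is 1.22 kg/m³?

v = 14.8 m/s

L = ½ρv²S·CL ⇒ v = √(2L/(ρ·S·CL))
v = √(2 × 562 / (1.22 × 3.8 × 1.11)) = √218.4 = 14.8 m/s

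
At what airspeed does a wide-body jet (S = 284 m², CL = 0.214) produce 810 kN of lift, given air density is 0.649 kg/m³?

v = 203 m/s

L = ½ρv²S·CL ⇒ v = √(2L/(ρ·S·CL))
v = √(2 × 8.1×10^5 / (0.649 × 284 × 0.214)) = √41070 = 203 m/s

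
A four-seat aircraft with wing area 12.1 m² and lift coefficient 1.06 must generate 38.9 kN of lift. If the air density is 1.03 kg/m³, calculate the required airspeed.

L = ½ρv²S·CL ⇒ v = √(2L/(ρ·S·CL))
v = √(2 × 38900 / (1.03 × 12.1 × 1.06)) = √5889 = 76.7 m/s

v = 76.7 m/s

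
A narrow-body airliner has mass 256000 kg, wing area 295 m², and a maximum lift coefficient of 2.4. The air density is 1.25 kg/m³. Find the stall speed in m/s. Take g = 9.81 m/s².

Weight W = mg = 256000 × 9.81 = 2.511×10^6 N.
From L = ½ρV²S·CL,max = W: V_stall = √(2W/(ρSCL,max)) = √(2·2.511×10^6/(1.25·295·2.4))
V_stall = √5675 = 75.3 m/s

V_stall = 75.3 m/s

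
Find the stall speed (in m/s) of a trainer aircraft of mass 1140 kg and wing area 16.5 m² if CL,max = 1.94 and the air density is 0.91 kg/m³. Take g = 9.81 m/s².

V_stall = 27.7 m/s

Stall occurs when L = W at CL,max. W = mg = 1140 × 9.81 = 11180 N.
V_stall = √(2W/(ρ·S·CL,max)) = √(2 × 11180 / (0.91 × 16.5 × 1.94))
V_stall = √767.9 = 27.7 m/s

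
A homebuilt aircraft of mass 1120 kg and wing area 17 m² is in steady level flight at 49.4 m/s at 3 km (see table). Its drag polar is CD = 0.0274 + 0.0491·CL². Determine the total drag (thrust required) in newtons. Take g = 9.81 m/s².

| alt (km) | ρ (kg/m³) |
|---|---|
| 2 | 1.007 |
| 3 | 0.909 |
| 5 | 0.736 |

At 3 km, from the table: ρ = 0.909 kg/m³.
Level flight ⇒ L = W = m·g = 1120 × 9.81 = 10987 N.
q = ½ρv² = ½ × 0.909 × 49.4² = 1109 Pa.
Required CL = L/(qS) = 10987/(1109·17) = 0.5827.
CD = 0.0274 + 0.0491 × 0.5827² = 0.04407.
D = q·S·CD = 1109 × 17 × 0.04407 = 831 N

D = 831 N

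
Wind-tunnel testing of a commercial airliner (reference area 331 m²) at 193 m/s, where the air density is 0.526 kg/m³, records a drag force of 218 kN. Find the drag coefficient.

CD = 0.0672

From D = ½ρv²S·CD, rearranging gives CD = 2D/(ρv²S).
CD = 2 × 2.18×10^5 / (0.526 × 193² × 331) = 0.0672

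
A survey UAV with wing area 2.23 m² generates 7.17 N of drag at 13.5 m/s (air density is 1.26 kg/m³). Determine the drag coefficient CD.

From D = ½ρv²S·CD, rearranging gives CD = 2D/(ρv²S).
CD = 2 × 7.17 / (1.26 × 13.5² × 2.23) = 0.028

CD = 0.028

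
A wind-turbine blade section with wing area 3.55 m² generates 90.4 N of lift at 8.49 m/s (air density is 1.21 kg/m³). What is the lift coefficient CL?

From L = ½ρv²S·CL, rearranging gives CL = 2L/(ρv²S).
CL = 2 × 90.4 / (1.21 × 8.49² × 3.55) = 0.584

CL = 0.584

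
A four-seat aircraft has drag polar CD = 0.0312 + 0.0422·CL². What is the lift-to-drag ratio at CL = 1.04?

L/D = 13.5

CD = 0.0312 + 0.0422 × 1.04² = 0.07684
L/D = CL/CD = 1.04 / 0.07684 = 13.5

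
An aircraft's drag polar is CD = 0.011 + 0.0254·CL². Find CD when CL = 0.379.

CD = 0.011 + 0.0254 × 0.379² = 0.011 + 0.003648 = 0.0146

CD = 0.0146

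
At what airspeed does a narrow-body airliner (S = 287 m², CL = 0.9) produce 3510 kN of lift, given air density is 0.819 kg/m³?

v = 182 m/s

L = ½ρv²S·CL ⇒ v = √(2L/(ρ·S·CL))
v = √(2 × 3.51×10^6 / (0.819 × 287 × 0.9)) = √33180 = 182 m/s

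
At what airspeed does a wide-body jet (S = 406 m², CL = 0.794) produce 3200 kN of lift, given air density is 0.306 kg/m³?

L = ½ρv²S·CL ⇒ v = √(2L/(ρ·S·CL))
v = √(2 × 3.2×10^6 / (0.306 × 406 × 0.794)) = √64880 = 255 m/s

v = 255 m/s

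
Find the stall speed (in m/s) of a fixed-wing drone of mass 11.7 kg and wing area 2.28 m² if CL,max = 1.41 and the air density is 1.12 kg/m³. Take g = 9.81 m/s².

V_stall = 7.98 m/s

At stall, lift equals weight: L = W = m·g = 11.7 × 9.81 = 114.8 N.
From L = ½ρV²S·CL,max = W: V_stall = √(2W/(ρSCL,max)) = √(2·114.8/(1.12·2.28·1.41))
V_stall = √63.75 = 7.98 m/s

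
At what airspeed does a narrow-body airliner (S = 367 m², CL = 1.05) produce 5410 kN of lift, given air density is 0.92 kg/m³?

v = 175 m/s

L = ½ρv²S·CL ⇒ v = √(2L/(ρ·S·CL))
v = √(2 × 5.41×10^6 / (0.92 × 367 × 1.05)) = √30520 = 175 m/s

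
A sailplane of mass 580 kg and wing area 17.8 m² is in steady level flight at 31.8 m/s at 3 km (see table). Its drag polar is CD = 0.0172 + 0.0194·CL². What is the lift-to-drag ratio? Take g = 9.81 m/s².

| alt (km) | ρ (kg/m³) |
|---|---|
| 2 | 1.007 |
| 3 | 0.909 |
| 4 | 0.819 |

L/D = 26.2

At 3 km, from the table: ρ = 0.909 kg/m³.
In steady level flight, lift balances weight: W = mg = 580 × 9.81 = 5689.8 N.
Dynamic pressure q = 0.5 × 0.909 × 31.8² = 459.6 Pa.
Required CL = L/(qS) = 5689.8/(459.6·17.8) = 0.6955.
CD = 0.0172 + 0.0194 × 0.6955² = 0.02658.
L/D = CL/CD = 0.6955 / 0.02658 = 26.2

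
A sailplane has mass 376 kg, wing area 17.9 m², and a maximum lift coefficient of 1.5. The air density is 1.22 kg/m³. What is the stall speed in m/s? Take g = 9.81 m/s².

At stall, lift equals weight: L = W = m·g = 376 × 9.81 = 3689 N.
V_stall = √(2W/(ρ·S·CL,max)) = √(2 × 3689 / (1.22 × 17.9 × 1.5))
V_stall = √225.2 = 15 m/s

V_stall = 15 m/s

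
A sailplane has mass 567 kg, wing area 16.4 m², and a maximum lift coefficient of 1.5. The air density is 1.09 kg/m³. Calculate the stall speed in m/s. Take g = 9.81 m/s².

Stall occurs when L = W at CL,max. W = mg = 567 × 9.81 = 5562 N.
V_stall = √(2W/(ρ·S·CL,max)) = √(2 × 5562 / (1.09 × 16.4 × 1.5))
V_stall = √414.9 = 20.4 m/s

V_stall = 20.4 m/s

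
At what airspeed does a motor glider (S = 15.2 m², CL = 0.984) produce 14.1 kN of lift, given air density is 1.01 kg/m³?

v = 43.2 m/s

L = ½ρv²S·CL ⇒ v = √(2L/(ρ·S·CL))
v = √(2 × 14100 / (1.01 × 15.2 × 0.984)) = √1867 = 43.2 m/s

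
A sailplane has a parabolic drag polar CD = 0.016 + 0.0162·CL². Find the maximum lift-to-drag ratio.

For CD = CD0 + K·CL², (L/D)max occurs at CL* = √(CD0/K) and equals 1/(2√(K·CD0)).
(L/D)max = 1/(2√(0.0162 × 0.016)) = 1/(2 × 0.0161) = 31.1

(L/D)max = 31.1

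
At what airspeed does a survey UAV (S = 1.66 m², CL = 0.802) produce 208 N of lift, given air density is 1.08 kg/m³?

L = ½ρv²S·CL ⇒ v = √(2L/(ρ·S·CL))
v = √(2 × 208 / (1.08 × 1.66 × 0.802)) = √289.3 = 17 m/s

v = 17 m/s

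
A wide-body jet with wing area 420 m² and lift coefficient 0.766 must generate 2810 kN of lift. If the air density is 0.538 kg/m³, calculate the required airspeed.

v = 180 m/s

L = ½ρv²S·CL ⇒ v = √(2L/(ρ·S·CL))
v = √(2 × 2.81×10^6 / (0.538 × 420 × 0.766)) = √32470 = 180 m/s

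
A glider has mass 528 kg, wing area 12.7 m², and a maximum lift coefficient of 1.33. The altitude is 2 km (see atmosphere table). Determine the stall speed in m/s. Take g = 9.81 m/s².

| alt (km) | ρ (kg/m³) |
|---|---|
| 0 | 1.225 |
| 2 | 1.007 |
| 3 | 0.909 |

At 2 km, from the table: ρ = 1.007 kg/m³.
Weight W = mg = 528 × 9.81 = 5180 N.
From L = ½ρV²S·CL,max = W: V_stall = √(2W/(ρSCL,max)) = √(2·5180/(1.007·12.7·1.33))
V_stall = √609 = 24.7 m/s

V_stall = 24.7 m/s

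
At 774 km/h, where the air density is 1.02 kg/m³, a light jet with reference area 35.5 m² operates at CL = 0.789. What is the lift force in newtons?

L = 6.6×10^5 N

Convert speed: v = 774 km/h ÷ 3.6 = 215 m/s.
Dynamic pressure q = ½ρv² = ½ × 1.02 × 215² = 23570 Pa.
L = q·S·CL = 23570 × 35.5 × 0.789 = 6.6×10^5 N ≈ 660 kN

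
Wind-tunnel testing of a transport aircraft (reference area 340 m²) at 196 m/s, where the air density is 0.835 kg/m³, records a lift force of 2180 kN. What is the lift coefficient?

From L = ½ρv²S·CL, rearranging gives CL = 2L/(ρv²S).
CL = 2 × 2.18×10^6 / (0.835 × 196² × 340) = 0.4

CL = 0.4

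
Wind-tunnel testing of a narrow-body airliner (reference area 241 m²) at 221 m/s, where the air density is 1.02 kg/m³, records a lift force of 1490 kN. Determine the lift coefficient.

CL = 0.248

From L = ½ρv²S·CL, rearranging gives CL = 2L/(ρv²S).
CL = 2 × 1.49×10^6 / (1.02 × 221² × 241) = 0.248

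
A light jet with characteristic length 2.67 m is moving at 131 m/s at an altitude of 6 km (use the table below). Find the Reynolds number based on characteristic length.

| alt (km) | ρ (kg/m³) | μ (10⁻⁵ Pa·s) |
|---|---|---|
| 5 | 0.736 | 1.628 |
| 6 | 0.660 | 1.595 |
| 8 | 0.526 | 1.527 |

Re = 1.45×10^7

At 6 km, from the table: ρ = 0.660 kg/m³, μ = 1.595×10⁻⁵ Pa·s.
Re = ρ·v·c/μ = 0.66 × 131 × 2.67 / (1.595×10⁻⁵) = 1.45×10^7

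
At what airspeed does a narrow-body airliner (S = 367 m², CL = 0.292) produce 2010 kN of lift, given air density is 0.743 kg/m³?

v = 225 m/s

L = ½ρv²S·CL ⇒ v = √(2L/(ρ·S·CL))
v = √(2 × 2.01×10^6 / (0.743 × 367 × 0.292)) = √50490 = 225 m/s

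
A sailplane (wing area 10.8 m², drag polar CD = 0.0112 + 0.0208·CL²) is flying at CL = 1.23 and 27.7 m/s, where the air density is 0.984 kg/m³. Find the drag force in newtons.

CD = 0.0112 + 0.0208 × 1.23² = 0.04267
D = ½ρv²S·CD = ½ × 0.984 × 27.7² × 10.8 × 0.04267 = 174 N

D = 174 N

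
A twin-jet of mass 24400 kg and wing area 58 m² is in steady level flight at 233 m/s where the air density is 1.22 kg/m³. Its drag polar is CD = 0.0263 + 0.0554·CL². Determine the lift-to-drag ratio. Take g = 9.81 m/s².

L/D = 4.59

In steady level flight, lift balances weight: W = mg = 24400 × 9.81 = 2.3936×10^5 N.
q = ½ρv² = ½ × 1.22 × 233² = 33120 Pa.
CL = W/(q·S) = 2.3936×10^5 / (33120 × 58) = 0.1246.
CD = 0.0263 + 0.0554 × 0.1246² = 0.02716.
L/D = CL/CD = 0.1246 / 0.02716 = 4.59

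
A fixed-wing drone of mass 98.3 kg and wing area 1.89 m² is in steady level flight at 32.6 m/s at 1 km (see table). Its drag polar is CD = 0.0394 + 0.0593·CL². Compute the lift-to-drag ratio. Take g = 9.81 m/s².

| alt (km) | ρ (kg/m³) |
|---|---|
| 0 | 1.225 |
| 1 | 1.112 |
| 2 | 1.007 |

L/D = 10.3

At 1 km, from the table: ρ = 1.112 kg/m³.
Level flight ⇒ L = W = m·g = 98.3 × 9.81 = 964.32 N.
Dynamic pressure q = 0.5 × 1.112 × 32.6² = 590.9 Pa.
Required CL = L/(qS) = 964.32/(590.9·1.89) = 0.8635.
CD = 0.0394 + 0.0593 × 0.8635² = 0.08361.
L/D = CL/CD = 0.8635 / 0.08361 = 10.3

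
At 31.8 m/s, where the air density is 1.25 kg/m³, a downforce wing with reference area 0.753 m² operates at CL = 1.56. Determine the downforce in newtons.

Dynamic pressure q = ½ρv² = ½ × 1.25 × 31.8² = 632 Pa.
L = q·S·CL = 632 × 0.753 × 1.56 = 742 N

L = 742 N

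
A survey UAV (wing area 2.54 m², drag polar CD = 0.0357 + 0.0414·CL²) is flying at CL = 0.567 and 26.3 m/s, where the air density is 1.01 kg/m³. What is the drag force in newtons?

CD = 0.0357 + 0.0414 × 0.567² = 0.04901
D = ½ρv²S·CD = ½ × 1.01 × 26.3² × 2.54 × 0.04901 = 43.5 N

D = 43.5 N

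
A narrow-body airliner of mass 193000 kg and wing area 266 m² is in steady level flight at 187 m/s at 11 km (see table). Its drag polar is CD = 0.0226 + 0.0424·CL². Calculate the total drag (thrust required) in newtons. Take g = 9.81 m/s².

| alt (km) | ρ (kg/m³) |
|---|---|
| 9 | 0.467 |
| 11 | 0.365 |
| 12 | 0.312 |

D = 1.28×10^5 N

At 11 km, from the table: ρ = 0.365 kg/m³.
In steady level flight, lift balances weight: W = mg = 193000 × 9.81 = 1.8933×10^6 N.
q = ½ρv² = ½ × 0.365 × 187² = 6382 Pa.
CL = 2W/(ρv²S) = 2×1.8933×10^6/(0.365×187²×266) = 1.115.
CD = 0.0226 + 0.0424 × 1.115² = 0.07534.
D = q·S·CD = 6382 × 266 × 0.07534 = 1.279×10^5 N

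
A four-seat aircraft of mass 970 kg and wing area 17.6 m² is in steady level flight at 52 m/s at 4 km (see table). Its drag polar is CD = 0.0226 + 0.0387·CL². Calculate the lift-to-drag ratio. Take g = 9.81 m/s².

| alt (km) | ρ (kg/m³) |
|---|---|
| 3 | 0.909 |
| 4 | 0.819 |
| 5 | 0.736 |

L/D = 15.3

At 4 km, from the table: ρ = 0.819 kg/m³.
Weight W = mg = 970 × 9.81 = 9515.7 N; in level flight L = W.
q = ½ρv² = ½ × 0.819 × 52² = 1107 Pa.
CL = W/(q·S) = 9515.7 / (1107 × 17.6) = 0.4883.
CD = 0.0226 + 0.0387 × 0.4883² = 0.03183.
L/D = CL/CD = 0.4883 / 0.03183 = 15.3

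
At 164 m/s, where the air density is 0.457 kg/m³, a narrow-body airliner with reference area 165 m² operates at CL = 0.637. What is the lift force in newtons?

L = 6.46×10^5 N

L = ½ρv²S·CL = ½ × 0.457 × 164² × 165 × 0.637 = 6.46×10^5 N ≈ 646 kN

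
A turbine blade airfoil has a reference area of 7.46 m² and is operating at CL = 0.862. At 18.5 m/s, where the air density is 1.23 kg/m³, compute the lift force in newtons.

L = ½ρv²S·CL = ½ × 1.23 × 18.5² × 7.46 × 0.862 = 1350 N

L = 1350 N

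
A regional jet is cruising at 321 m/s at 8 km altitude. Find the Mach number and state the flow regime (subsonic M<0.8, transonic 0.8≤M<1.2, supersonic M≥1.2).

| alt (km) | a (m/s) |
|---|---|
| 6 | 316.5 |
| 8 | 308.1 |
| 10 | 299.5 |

At 8 km, from the table: a = 308.1 m/s.
M = v/a = 321 / 308.1 = 1.04
M = 1.04 → transonic.

M = 1.04 (transonic)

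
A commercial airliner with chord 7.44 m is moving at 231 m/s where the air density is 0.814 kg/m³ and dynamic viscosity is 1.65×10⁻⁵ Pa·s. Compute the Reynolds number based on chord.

Re = 8.48×10^7

Re = ρ·v·c/μ = 0.814 × 231 × 7.44 / (1.65×10⁻⁵) = 8.48×10^7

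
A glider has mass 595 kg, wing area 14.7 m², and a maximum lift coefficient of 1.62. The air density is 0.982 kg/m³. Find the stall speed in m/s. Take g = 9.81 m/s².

V_stall = 22.3 m/s

At stall, lift equals weight: L = W = m·g = 595 × 9.81 = 5837 N.
V_stall = √(2W/(ρ·S·CL,max)) = √(2 × 5837 / (0.982 × 14.7 × 1.62))
V_stall = √499.2 = 22.3 m/s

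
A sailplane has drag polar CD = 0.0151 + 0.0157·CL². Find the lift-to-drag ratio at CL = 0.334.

L/D = 19.8

CD = 0.0151 + 0.0157 × 0.334² = 0.01685
L/D = CL/CD = 0.334 / 0.01685 = 19.8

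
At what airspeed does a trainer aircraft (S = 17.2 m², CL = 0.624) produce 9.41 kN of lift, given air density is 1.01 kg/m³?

v = 41.7 m/s

L = ½ρv²S·CL ⇒ v = √(2L/(ρ·S·CL))
v = √(2 × 9410 / (1.01 × 17.2 × 0.624)) = √1736 = 41.7 m/s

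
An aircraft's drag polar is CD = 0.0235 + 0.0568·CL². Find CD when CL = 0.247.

CD = 0.0235 + 0.0568 × 0.247² = 0.0235 + 0.003465 = 0.027

CD = 0.027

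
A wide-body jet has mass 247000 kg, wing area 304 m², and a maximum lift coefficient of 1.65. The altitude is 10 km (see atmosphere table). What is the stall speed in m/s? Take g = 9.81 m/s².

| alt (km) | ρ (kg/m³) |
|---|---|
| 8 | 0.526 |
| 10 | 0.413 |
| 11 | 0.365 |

At 10 km, from the table: ρ = 0.413 kg/m³.
Stall occurs when L = W at CL,max. W = mg = 247000 × 9.81 = 2.423×10^6 N.
From L = ½ρV²S·CL,max = W: V_stall = √(2W/(ρSCL,max)) = √(2·2.423×10^6/(0.413·304·1.65))
V_stall = √23390 = 153 m/s

V_stall = 153 m/s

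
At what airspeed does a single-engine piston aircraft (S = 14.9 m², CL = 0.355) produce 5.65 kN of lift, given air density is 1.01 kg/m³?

L = ½ρv²S·CL ⇒ v = √(2L/(ρ·S·CL))
v = √(2 × 5650 / (1.01 × 14.9 × 0.355)) = √2115 = 46 m/s

v = 46 m/s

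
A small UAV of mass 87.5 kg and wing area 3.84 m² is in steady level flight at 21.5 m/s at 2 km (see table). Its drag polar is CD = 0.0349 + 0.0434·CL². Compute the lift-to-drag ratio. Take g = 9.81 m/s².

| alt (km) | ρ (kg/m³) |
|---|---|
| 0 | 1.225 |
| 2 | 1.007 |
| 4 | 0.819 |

At 2 km, from the table: ρ = 1.007 kg/m³.
In steady level flight, lift balances weight: W = mg = 87.5 × 9.81 = 858.38 N.
q = ½ρv² = ½ × 1.007 × 21.5² = 232.7 Pa.
Required CL = L/(qS) = 858.38/(232.7·3.84) = 0.9604.
CD = 0.0349 + 0.0434 × 0.9604² = 0.07493.
L/D = CL/CD = 0.9604 / 0.07493 = 12.8

L/D = 12.8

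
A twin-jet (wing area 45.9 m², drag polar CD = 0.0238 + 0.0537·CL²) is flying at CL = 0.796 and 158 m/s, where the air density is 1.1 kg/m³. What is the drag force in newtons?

D = 36400 N

CD = 0.0238 + 0.0537 × 0.796² = 0.05783
D = ½ρv²S·CD = ½ × 1.1 × 158² × 45.9 × 0.05783 = 36400 N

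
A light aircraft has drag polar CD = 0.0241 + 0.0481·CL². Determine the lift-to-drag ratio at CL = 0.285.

L/D = 10.2

CD = 0.0241 + 0.0481 × 0.285² = 0.02801
L/D = CL/CD = 0.285 / 0.02801 = 10.2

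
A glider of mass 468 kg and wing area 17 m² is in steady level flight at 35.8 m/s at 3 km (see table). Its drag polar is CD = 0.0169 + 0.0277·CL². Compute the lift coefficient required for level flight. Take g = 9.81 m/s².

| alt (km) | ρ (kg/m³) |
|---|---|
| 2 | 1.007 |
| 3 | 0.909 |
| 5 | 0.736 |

CL = 0.464

At 3 km, from the table: ρ = 0.909 kg/m³.
Level flight ⇒ L = W = m·g = 468 × 9.81 = 4591.1 N.
Dynamic pressure q = 0.5 × 0.909 × 35.8² = 582.5 Pa.
CL = W/(q·S) = 4591.1 / (582.5 × 17) = 0.4636.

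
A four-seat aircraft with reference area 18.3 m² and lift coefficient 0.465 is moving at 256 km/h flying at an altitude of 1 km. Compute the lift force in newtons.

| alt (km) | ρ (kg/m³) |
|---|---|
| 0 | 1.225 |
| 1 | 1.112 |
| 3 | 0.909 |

At 1 km, from the table: ρ = 1.112 kg/m³.
Convert speed: v = 256 km/h ÷ 3.6 = 71.11 m/s.
Dynamic pressure q = ½ρv² = ½ × 1.112 × 71.11² = 2812 Pa.
L = q·S·CL = 2812 × 18.3 × 0.465 = 23900 N ≈ 23.9 kN

L = 23900 N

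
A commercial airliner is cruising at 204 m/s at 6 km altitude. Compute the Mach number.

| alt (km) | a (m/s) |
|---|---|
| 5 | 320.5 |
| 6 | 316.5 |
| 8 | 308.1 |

At 6 km, from the table: a = 316.5 m/s.
M = v/a = 204 / 316.5 = 0.645

M = 0.645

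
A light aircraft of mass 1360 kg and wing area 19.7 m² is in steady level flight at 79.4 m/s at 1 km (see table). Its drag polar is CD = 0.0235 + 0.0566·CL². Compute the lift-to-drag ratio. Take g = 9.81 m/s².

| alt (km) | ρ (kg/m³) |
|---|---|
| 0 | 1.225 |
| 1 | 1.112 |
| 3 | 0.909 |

At 1 km, from the table: ρ = 1.112 kg/m³.
Level flight ⇒ L = W = m·g = 1360 × 9.81 = 13342 N.
q = ½ρv² = ½ × 1.112 × 79.4² = 3505 Pa.
CL = W/(q·S) = 13342 / (3505 × 19.7) = 0.1932.
CD = 0.0235 + 0.0566 × 0.1932² = 0.02561.
L/D = CL/CD = 0.1932 / 0.02561 = 7.54

L/D = 7.54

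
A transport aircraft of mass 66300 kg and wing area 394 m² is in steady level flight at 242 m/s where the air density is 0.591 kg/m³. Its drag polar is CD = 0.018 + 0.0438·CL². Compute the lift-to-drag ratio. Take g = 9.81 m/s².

Weight W = mg = 66300 × 9.81 = 6.504×10^5 N; in level flight L = W.
q = ½ρv² = ½ × 0.591 × 242² = 17310 Pa.
CL = W/(q·S) = 6.504×10^5 / (17310 × 394) = 0.09539.
CD = 0.018 + 0.0438 × 0.09539² = 0.0184.
L/D = CL/CD = 0.09539 / 0.0184 = 5.18

L/D = 5.18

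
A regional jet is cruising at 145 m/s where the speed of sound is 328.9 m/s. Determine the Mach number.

M = 0.441

M = v/a = 145 / 328.9 = 0.441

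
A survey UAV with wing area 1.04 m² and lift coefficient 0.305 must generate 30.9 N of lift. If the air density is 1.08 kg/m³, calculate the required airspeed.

v = 13.4 m/s

L = ½ρv²S·CL ⇒ v = √(2L/(ρ·S·CL))
v = √(2 × 30.9 / (1.08 × 1.04 × 0.305)) = √180.4 = 13.4 m/s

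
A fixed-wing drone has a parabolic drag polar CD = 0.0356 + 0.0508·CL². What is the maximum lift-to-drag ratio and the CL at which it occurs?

(L/D)max = 11.8, at CL = 0.837

For CD = CD0 + K·CL², (L/D)max occurs at CL* = √(CD0/K) and equals 1/(2√(K·CD0)).
(L/D)max = 1/(2√(0.0508 × 0.0356)) = 1/(2 × 0.04253) = 11.8
CL* = √(0.0356/0.0508) = 0.837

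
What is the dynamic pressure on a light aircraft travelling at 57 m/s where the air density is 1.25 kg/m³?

q = ½ρv² = ½ × 1.25 × 57² = 2030 Pa

q = 2030 Pa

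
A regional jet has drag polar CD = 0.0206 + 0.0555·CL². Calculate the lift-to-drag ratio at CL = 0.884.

L/D = 13.8

CD = 0.0206 + 0.0555 × 0.884² = 0.06397
L/D = CL/CD = 0.884 / 0.06397 = 13.8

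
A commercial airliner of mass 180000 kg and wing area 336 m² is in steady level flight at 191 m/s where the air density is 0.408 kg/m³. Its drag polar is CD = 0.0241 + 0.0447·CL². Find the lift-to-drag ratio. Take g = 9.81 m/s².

L/D = 15.2

In steady level flight, lift balances weight: W = mg = 180000 × 9.81 = 1.7658×10^6 N.
Dynamic pressure q = 0.5 × 0.408 × 191² = 7442 Pa.
CL = 2W/(ρv²S) = 2×1.7658×10^6/(0.408×191²×336) = 0.7062.
CD = 0.0241 + 0.0447 × 0.7062² = 0.04639.
L/D = CL/CD = 0.7062 / 0.04639 = 15.2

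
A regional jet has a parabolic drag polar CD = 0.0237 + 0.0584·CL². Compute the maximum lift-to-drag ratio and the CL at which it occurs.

(L/D)max = 13.4, at CL = 0.637

For CD = CD0 + K·CL², (L/D)max occurs at CL* = √(CD0/K) and equals 1/(2√(K·CD0)).
(L/D)max = 1/(2√(0.0584 × 0.0237)) = 1/(2 × 0.0372) = 13.4
CL* = √(0.0237/0.0584) = 0.637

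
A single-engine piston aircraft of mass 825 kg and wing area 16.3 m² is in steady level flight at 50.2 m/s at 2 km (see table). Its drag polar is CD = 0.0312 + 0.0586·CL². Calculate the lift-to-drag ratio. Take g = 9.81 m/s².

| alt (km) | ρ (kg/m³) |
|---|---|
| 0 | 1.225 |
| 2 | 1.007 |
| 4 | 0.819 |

L/D = 9.74

At 2 km, from the table: ρ = 1.007 kg/m³.
In steady level flight, lift balances weight: W = mg = 825 × 9.81 = 8093.2 N.
Dynamic pressure q = 0.5 × 1.007 × 50.2² = 1269 Pa.
CL = 2W/(ρv²S) = 2×8093.2/(1.007×50.2²×16.3) = 0.3913.
CD = 0.0312 + 0.0586 × 0.3913² = 0.04017.
L/D = CL/CD = 0.3913 / 0.04017 = 9.74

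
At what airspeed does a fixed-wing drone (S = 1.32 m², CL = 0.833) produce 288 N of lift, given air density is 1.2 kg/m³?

L = ½ρv²S·CL ⇒ v = √(2L/(ρ·S·CL))
v = √(2 × 288 / (1.2 × 1.32 × 0.833)) = √436.5 = 20.9 m/s

v = 20.9 m/s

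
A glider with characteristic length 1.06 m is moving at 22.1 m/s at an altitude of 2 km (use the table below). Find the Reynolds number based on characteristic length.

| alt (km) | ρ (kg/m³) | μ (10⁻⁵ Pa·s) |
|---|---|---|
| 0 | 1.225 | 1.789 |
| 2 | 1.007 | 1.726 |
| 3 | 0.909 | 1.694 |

At 2 km, from the table: ρ = 1.007 kg/m³, μ = 1.726×10⁻⁵ Pa·s.
Re = ρ·v·c/μ = 1.007 × 22.1 × 1.06 / (1.726×10⁻⁵) = 1.37×10^6

Re = 1.37×10^6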